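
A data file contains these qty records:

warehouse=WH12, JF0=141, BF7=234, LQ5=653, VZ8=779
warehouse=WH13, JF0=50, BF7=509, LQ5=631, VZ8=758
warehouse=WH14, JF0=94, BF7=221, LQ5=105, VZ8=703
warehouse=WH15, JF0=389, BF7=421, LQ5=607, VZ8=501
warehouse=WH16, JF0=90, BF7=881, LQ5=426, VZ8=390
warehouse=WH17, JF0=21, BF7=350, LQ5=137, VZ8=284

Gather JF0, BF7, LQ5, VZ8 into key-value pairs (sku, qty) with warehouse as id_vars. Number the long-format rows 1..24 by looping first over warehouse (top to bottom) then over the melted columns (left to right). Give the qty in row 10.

24 rows total (6 × 4). Row 10: index ⌊(10-1)/4⌋ = 2 into warehouse → WH14; (10-1) mod 4 = 1 into the melted columns → BF7.
So row 10 is (WH14, BF7, 221); qty = 221.

221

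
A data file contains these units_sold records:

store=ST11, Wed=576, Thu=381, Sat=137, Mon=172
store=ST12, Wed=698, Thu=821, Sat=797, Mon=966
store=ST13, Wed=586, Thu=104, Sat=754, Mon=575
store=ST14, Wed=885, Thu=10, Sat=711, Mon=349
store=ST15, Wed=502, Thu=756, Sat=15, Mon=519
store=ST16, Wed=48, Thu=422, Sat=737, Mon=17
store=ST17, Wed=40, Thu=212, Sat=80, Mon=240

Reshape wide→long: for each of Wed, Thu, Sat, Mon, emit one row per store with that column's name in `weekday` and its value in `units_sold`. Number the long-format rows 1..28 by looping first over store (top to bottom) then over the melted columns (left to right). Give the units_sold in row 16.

28 rows total (7 × 4). Row 16: index ⌊(16-1)/4⌋ = 3 into store → ST14; (16-1) mod 4 = 3 into the melted columns → Mon.
So row 16 is (ST14, Mon, 349); units_sold = 349.

349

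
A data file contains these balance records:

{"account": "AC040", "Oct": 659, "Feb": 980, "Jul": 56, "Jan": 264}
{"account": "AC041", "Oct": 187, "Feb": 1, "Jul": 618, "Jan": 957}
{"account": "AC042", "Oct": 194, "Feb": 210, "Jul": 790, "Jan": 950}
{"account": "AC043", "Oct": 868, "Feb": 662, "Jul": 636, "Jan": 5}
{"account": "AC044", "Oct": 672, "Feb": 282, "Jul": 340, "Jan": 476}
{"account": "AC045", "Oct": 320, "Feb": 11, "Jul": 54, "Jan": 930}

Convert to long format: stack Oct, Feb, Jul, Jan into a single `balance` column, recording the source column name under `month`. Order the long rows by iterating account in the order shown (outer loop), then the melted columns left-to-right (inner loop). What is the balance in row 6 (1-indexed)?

1

24 rows total (6 × 4). Row 6: index ⌊(6-1)/4⌋ = 1 into account → AC041; (6-1) mod 4 = 1 into the melted columns → Feb.
So row 6 is (AC041, Feb, 1); balance = 1.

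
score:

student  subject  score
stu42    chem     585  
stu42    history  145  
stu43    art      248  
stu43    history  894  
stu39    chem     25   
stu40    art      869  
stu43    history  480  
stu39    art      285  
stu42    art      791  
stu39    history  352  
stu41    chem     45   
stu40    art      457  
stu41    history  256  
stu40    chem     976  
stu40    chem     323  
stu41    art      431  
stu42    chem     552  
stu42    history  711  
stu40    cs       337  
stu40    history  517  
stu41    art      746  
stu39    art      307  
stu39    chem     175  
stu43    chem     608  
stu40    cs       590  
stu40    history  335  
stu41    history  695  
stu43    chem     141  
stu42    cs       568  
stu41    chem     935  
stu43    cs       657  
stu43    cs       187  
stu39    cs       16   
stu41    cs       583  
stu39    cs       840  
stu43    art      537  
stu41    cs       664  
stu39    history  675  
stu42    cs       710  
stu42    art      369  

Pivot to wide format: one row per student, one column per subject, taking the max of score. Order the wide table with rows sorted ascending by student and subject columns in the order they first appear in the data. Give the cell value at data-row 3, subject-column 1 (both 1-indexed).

With rows sorted ascending by student, row 3 is student=stu41. subject columns in first-appearance order: chem, history, art, cs; column 1 is chem.
Long rows with student=stu41, subject=chem: max(45, 935) = 935.

935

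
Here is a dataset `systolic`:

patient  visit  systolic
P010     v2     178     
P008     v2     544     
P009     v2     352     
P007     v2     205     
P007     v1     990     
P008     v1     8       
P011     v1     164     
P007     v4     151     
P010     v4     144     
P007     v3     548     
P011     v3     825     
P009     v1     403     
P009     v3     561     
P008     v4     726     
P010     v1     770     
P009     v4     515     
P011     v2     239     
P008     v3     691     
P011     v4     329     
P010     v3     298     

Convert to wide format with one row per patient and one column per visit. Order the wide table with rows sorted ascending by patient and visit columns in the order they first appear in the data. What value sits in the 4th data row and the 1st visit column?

178

With rows sorted ascending by patient, row 4 is patient=P010. visit columns in first-appearance order: v2, v1, v4, v3; column 1 is v2.
Long rows with patient=P010, visit=v2: systolic = 178.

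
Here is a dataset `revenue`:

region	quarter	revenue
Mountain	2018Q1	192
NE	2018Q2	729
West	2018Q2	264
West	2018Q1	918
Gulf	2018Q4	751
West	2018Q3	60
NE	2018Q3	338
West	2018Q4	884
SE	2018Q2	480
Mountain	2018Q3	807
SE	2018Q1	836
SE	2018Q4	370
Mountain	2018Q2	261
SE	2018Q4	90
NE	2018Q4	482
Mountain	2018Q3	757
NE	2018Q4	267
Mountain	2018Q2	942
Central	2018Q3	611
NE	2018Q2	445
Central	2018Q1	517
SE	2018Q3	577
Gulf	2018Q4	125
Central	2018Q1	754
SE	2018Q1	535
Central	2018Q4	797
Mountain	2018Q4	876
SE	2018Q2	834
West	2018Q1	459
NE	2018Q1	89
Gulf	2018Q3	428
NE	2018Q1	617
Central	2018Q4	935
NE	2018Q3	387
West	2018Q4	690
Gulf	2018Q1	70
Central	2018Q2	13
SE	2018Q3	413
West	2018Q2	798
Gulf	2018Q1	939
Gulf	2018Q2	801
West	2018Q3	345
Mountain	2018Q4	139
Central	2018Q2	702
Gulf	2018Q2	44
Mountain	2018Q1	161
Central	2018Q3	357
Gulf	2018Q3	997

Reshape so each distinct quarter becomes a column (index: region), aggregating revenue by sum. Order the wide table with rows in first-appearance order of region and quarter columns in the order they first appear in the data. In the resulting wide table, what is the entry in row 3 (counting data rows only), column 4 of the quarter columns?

With rows in first-appearance order of region, row 3 is region=West. quarter columns in first-appearance order: 2018Q1, 2018Q2, 2018Q4, 2018Q3; column 4 is 2018Q3.
Long rows with region=West, quarter=2018Q3: 60 + 345 = 405.

405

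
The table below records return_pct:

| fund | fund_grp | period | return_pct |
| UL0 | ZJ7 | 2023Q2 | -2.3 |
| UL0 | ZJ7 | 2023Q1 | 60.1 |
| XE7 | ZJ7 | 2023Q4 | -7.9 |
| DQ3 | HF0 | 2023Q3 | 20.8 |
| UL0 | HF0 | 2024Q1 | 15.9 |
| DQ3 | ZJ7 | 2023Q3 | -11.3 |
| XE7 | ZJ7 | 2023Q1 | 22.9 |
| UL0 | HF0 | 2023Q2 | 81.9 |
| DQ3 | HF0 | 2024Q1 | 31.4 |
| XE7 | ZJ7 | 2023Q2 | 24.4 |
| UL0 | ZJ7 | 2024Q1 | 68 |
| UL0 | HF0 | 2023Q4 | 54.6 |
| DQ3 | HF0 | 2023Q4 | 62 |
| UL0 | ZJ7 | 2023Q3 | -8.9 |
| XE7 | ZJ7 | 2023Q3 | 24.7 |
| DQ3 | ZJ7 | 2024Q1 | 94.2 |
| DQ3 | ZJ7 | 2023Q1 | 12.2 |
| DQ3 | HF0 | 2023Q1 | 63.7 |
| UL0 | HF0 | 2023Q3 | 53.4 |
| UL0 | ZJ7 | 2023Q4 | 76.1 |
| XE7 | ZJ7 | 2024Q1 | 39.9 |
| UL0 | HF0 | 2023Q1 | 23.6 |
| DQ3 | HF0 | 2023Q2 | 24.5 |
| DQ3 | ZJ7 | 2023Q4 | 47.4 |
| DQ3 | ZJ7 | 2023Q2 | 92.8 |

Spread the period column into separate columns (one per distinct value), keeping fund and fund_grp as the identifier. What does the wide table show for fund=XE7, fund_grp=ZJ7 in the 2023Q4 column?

Wide layout: rows indexed by fund and fund_grp, columns are the 5 distinct period values (2023Q2, 2023Q1, 2023Q4, 2023Q3, 2024Q1).
Cell (fund=XE7, fund_grp=ZJ7, period=2023Q4) draws from the long row where fund=XE7, fund_grp=ZJ7 and period=2023Q4, which has return_pct=-7.9.

-7.9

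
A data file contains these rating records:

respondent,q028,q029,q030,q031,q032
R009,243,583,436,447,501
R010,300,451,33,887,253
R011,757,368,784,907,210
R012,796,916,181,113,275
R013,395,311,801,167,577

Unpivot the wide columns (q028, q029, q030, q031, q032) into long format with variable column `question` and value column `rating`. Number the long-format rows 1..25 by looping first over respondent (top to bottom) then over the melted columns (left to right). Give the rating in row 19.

113

25 rows total (5 × 5). Row 19: index ⌊(19-1)/5⌋ = 3 into respondent → R012; (19-1) mod 5 = 3 into the melted columns → q031.
So row 19 is (R012, q031, 113); rating = 113.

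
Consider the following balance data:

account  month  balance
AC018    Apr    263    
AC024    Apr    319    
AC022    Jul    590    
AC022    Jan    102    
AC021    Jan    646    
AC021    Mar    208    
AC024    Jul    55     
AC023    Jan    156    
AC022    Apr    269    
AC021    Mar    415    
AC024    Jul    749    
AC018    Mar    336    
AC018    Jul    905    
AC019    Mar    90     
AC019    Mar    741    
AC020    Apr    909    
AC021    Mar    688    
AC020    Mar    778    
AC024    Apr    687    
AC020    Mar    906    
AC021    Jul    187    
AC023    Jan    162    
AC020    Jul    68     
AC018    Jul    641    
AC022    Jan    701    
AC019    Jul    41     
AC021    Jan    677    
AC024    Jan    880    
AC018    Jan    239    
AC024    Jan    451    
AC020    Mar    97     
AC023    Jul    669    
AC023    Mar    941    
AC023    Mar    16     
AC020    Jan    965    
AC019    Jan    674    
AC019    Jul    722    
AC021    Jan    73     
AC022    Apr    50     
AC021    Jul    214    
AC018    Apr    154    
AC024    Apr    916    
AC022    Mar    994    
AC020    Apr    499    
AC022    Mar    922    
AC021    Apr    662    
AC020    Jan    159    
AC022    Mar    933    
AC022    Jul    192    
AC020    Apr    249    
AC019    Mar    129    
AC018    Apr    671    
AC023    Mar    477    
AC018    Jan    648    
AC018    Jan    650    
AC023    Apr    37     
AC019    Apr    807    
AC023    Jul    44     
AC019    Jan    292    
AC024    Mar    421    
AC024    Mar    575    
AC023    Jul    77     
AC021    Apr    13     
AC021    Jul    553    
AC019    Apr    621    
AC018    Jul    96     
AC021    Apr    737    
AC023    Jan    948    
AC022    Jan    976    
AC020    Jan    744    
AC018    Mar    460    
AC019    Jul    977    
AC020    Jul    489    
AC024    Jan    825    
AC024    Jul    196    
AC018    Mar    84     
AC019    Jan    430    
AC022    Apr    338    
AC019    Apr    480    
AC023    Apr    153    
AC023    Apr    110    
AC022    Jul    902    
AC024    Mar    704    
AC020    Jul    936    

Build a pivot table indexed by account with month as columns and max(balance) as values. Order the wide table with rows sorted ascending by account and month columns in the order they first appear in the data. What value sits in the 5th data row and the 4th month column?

994

With rows sorted ascending by account, row 5 is account=AC022. month columns in first-appearance order: Apr, Jul, Jan, Mar; column 4 is Mar.
Long rows with account=AC022, month=Mar: max(994, 922, 933) = 994.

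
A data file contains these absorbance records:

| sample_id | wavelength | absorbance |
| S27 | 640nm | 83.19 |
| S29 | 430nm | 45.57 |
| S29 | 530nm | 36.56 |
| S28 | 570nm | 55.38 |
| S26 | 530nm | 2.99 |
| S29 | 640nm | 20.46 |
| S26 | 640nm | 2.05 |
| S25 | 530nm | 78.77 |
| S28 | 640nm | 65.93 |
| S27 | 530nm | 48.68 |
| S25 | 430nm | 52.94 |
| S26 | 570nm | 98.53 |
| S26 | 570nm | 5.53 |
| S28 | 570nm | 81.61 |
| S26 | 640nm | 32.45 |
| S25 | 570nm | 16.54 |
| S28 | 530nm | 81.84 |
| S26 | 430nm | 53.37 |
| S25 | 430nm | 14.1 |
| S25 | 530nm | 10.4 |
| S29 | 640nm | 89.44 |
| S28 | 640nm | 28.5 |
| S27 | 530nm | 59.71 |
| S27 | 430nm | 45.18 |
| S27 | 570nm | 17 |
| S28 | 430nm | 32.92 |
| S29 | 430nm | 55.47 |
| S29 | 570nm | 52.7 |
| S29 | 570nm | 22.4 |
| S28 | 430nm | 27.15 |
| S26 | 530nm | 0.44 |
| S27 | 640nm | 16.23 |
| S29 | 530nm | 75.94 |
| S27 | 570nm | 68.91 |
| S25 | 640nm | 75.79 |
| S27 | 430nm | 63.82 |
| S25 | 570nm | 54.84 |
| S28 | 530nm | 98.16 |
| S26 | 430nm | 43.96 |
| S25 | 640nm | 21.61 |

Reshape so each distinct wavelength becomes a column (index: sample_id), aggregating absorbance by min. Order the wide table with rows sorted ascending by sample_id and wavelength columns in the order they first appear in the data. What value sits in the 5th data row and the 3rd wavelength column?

With rows sorted ascending by sample_id, row 5 is sample_id=S29. wavelength columns in first-appearance order: 640nm, 430nm, 530nm, 570nm; column 3 is 530nm.
Long rows with sample_id=S29, wavelength=530nm: min(36.56, 75.94) = 36.56.

36.56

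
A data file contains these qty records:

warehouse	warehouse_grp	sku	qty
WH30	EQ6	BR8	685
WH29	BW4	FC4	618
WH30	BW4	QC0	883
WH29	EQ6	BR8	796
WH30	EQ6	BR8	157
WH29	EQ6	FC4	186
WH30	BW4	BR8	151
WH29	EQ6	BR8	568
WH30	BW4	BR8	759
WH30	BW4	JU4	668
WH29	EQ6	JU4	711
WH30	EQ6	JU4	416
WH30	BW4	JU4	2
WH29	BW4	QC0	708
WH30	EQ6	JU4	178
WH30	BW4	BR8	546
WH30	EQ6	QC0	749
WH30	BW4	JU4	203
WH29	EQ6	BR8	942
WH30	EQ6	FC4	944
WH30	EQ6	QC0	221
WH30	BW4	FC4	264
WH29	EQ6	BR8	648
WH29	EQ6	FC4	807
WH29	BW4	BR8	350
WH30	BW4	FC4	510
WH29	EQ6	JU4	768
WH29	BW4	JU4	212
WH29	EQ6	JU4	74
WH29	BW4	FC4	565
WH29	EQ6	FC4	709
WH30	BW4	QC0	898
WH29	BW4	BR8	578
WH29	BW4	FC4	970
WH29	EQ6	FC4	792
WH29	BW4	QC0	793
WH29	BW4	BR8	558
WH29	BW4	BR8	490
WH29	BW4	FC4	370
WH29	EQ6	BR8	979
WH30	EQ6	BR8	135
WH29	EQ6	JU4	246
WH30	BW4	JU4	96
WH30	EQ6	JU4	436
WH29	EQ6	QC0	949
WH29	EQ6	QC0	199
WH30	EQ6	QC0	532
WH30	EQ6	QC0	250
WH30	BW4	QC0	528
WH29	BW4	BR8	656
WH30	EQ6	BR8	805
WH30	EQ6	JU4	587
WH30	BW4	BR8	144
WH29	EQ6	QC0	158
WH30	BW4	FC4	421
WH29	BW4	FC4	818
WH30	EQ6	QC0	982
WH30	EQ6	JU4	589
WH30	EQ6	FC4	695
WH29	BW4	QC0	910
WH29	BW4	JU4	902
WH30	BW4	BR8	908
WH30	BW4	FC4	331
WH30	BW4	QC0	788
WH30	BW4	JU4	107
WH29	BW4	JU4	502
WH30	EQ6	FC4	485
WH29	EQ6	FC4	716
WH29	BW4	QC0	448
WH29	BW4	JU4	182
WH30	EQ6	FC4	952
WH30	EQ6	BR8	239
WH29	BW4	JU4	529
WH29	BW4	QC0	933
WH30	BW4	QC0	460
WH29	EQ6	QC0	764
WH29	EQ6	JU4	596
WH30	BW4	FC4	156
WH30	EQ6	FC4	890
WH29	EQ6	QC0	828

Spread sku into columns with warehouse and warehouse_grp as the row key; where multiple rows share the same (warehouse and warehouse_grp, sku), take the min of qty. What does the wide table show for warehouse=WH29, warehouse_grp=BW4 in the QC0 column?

448

Rows with warehouse=WH29, warehouse_grp=BW4 and sku=QC0: qty values are 708, 793, 910, 448, 933.
min(708, 793, 910, 448, 933) = 448.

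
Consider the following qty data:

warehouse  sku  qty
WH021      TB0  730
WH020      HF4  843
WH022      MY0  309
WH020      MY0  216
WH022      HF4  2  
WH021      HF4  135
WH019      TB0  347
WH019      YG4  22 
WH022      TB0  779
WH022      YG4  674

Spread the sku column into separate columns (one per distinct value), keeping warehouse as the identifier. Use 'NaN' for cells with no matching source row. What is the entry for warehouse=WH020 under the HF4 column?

843

The long row with warehouse=WH020, sku=HF4 has qty=843.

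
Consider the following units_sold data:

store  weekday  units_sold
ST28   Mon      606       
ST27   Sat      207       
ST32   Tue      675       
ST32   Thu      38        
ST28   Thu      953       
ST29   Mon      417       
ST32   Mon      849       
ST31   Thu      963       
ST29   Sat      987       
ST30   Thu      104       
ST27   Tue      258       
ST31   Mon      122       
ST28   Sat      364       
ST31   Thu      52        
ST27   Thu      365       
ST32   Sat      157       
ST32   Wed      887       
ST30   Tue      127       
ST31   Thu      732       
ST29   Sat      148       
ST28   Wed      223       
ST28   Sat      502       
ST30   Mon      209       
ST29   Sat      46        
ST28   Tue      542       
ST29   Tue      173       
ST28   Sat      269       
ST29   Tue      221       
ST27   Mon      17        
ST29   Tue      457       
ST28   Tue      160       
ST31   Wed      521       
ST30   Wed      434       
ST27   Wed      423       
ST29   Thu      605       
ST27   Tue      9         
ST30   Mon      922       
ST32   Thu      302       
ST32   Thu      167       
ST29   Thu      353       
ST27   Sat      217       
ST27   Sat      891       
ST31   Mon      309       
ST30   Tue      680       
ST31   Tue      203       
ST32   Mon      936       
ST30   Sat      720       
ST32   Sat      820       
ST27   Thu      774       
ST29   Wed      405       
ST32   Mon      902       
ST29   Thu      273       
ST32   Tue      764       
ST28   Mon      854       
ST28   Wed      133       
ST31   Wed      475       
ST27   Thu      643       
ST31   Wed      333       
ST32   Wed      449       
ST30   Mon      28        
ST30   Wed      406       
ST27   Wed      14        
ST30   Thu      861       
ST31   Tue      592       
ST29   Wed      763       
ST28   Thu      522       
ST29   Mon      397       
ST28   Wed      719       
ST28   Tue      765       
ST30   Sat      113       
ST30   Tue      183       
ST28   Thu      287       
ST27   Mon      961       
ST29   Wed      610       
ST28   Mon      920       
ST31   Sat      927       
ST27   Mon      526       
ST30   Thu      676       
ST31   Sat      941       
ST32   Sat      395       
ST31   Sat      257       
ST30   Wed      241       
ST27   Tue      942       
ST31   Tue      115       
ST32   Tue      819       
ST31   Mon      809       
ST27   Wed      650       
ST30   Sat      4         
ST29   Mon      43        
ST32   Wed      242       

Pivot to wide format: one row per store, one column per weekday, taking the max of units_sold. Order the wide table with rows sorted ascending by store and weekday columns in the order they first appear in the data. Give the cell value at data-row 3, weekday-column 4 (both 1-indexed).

With rows sorted ascending by store, row 3 is store=ST29. weekday columns in first-appearance order: Mon, Sat, Tue, Thu, Wed; column 4 is Thu.
Long rows with store=ST29, weekday=Thu: max(605, 353, 273) = 605.

605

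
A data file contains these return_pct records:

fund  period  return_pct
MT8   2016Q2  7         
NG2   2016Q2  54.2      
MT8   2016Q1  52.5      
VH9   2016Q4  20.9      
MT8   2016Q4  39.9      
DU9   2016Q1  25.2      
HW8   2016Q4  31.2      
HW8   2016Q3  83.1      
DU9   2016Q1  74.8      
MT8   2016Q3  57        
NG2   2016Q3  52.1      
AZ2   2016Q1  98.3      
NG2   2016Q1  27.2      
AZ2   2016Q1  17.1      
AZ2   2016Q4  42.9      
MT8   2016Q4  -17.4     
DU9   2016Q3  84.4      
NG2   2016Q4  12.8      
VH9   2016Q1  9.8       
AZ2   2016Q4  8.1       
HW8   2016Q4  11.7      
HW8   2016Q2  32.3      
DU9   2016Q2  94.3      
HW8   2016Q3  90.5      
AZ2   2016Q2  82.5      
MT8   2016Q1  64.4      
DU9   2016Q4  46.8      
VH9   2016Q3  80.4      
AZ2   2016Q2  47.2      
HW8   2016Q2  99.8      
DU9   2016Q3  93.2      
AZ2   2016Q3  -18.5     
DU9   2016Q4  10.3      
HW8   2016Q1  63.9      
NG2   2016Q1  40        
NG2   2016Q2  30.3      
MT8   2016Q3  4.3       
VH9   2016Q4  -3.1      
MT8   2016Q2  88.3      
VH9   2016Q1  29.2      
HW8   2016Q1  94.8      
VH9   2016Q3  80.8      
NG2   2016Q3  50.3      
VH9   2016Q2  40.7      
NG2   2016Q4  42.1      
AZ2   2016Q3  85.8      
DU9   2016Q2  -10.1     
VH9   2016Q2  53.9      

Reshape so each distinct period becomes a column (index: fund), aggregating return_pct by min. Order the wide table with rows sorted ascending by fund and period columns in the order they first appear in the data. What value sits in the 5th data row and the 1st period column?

With rows sorted ascending by fund, row 5 is fund=NG2. period columns in first-appearance order: 2016Q2, 2016Q1, 2016Q4, 2016Q3; column 1 is 2016Q2.
Long rows with fund=NG2, period=2016Q2: min(54.2, 30.3) = 30.3.

30.3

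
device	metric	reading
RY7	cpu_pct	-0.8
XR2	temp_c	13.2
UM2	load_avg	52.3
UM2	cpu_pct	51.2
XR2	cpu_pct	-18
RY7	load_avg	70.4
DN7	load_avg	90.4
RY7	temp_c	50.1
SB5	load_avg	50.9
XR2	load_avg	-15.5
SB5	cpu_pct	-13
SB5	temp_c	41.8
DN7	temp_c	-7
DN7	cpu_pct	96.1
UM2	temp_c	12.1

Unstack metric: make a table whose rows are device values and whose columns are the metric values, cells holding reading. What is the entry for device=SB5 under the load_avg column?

50.9

Wide layout: rows indexed by device, columns are the 3 distinct metric values (cpu_pct, temp_c, load_avg).
Cell (device=SB5, metric=load_avg) draws from the long row where device=SB5 and metric=load_avg, which has reading=50.9.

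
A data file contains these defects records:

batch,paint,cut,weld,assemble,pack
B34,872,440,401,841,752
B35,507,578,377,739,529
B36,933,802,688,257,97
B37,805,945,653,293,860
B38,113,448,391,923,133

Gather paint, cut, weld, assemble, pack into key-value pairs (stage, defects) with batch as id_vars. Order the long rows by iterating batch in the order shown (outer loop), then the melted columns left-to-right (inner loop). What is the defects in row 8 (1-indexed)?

377

25 rows total (5 × 5). Row 8: index ⌊(8-1)/5⌋ = 1 into batch → B35; (8-1) mod 5 = 2 into the melted columns → weld.
So row 8 is (B35, weld, 377); defects = 377.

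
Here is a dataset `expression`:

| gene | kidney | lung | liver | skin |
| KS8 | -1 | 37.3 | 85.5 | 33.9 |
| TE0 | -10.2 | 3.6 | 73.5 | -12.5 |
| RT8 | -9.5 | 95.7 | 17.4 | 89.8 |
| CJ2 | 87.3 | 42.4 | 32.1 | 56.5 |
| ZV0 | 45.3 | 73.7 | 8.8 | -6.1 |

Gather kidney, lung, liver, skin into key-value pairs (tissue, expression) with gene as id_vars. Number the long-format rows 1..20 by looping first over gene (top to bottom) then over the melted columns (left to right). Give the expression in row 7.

20 rows total (5 × 4). Row 7: index ⌊(7-1)/4⌋ = 1 into gene → TE0; (7-1) mod 4 = 2 into the melted columns → liver.
So row 7 is (TE0, liver, 73.5); expression = 73.5.

73.5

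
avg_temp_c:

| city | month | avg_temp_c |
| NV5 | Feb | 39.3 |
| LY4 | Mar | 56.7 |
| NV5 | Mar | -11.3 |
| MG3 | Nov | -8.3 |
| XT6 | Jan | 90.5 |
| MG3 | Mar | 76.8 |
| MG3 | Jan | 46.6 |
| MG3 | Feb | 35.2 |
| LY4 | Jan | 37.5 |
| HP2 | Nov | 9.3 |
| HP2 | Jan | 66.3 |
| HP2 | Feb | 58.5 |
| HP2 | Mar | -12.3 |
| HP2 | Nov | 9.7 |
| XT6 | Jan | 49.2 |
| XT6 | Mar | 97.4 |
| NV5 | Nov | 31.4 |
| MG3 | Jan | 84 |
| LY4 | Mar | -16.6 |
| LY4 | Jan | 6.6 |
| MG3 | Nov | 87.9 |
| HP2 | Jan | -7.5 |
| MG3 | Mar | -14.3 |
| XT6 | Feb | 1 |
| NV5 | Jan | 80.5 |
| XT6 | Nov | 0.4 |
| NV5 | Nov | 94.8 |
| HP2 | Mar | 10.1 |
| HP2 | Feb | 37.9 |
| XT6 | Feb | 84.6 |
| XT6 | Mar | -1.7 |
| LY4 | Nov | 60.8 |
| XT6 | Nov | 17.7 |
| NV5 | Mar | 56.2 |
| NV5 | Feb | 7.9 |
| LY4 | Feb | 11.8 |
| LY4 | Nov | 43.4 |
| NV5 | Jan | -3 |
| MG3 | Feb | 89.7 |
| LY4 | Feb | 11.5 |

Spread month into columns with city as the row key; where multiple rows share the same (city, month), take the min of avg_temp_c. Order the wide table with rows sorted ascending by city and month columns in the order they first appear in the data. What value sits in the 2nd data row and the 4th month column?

6.6

With rows sorted ascending by city, row 2 is city=LY4. month columns in first-appearance order: Feb, Mar, Nov, Jan; column 4 is Jan.
Long rows with city=LY4, month=Jan: min(37.5, 6.6) = 6.6.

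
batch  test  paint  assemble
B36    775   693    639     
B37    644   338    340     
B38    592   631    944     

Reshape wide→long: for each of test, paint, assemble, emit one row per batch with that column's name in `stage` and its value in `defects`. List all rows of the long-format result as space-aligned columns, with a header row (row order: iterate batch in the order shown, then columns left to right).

Each (batch, column) pair becomes one row: 3 × 3 = 9 rows.
For example, (B36, test) → defects=775.

batch  stage     defects
B36    test      775    
B36    paint     693    
B36    assemble  639    
B37    test      644    
B37    paint     338    
B37    assemble  340    
B38    test      592    
B38    paint     631    
B38    assemble  944    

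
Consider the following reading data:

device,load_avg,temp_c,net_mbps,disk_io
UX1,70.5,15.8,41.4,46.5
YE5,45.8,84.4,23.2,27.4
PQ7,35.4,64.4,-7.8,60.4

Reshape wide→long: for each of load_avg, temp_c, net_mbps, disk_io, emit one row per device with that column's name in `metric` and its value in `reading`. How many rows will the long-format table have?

12

3 device values × 4 melted columns = 12 rows.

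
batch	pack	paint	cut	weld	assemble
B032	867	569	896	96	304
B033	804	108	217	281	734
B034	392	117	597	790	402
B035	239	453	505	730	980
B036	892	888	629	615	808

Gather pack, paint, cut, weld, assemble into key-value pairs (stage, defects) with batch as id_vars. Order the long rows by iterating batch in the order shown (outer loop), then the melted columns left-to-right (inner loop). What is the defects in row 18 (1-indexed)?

505

25 rows total (5 × 5). Row 18: index ⌊(18-1)/5⌋ = 3 into batch → B035; (18-1) mod 5 = 2 into the melted columns → cut.
So row 18 is (B035, cut, 505); defects = 505.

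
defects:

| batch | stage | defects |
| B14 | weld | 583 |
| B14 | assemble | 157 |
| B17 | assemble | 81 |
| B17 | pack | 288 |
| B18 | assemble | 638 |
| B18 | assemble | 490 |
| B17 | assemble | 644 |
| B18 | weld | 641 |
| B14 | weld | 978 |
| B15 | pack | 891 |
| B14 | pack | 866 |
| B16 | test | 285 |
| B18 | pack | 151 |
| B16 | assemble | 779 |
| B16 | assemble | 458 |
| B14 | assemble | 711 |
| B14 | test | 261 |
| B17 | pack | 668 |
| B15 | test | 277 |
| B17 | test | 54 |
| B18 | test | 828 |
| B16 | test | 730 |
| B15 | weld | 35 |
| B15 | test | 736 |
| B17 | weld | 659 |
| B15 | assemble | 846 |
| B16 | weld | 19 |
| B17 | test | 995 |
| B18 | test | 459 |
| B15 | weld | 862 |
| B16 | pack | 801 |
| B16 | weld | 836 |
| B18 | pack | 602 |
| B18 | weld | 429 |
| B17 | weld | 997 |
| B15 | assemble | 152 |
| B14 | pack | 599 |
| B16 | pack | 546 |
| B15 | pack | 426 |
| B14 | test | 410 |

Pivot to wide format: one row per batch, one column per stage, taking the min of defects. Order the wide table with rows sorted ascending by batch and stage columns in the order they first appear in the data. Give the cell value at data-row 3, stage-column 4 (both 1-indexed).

285

With rows sorted ascending by batch, row 3 is batch=B16. stage columns in first-appearance order: weld, assemble, pack, test; column 4 is test.
Long rows with batch=B16, stage=test: min(285, 730) = 285.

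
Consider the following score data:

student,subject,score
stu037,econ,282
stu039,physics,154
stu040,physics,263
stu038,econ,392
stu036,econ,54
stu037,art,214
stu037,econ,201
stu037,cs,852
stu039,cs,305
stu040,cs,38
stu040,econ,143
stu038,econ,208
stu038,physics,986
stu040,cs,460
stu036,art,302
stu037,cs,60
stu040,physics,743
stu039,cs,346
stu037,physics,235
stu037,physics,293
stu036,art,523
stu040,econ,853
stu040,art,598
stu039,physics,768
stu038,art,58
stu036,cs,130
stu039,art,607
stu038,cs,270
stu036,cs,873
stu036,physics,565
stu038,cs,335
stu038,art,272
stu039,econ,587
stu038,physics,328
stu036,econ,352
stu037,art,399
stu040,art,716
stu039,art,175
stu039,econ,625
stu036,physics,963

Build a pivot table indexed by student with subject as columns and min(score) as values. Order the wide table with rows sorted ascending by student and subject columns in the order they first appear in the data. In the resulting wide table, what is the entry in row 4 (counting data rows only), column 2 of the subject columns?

154

With rows sorted ascending by student, row 4 is student=stu039. subject columns in first-appearance order: econ, physics, art, cs; column 2 is physics.
Long rows with student=stu039, subject=physics: min(154, 768) = 154.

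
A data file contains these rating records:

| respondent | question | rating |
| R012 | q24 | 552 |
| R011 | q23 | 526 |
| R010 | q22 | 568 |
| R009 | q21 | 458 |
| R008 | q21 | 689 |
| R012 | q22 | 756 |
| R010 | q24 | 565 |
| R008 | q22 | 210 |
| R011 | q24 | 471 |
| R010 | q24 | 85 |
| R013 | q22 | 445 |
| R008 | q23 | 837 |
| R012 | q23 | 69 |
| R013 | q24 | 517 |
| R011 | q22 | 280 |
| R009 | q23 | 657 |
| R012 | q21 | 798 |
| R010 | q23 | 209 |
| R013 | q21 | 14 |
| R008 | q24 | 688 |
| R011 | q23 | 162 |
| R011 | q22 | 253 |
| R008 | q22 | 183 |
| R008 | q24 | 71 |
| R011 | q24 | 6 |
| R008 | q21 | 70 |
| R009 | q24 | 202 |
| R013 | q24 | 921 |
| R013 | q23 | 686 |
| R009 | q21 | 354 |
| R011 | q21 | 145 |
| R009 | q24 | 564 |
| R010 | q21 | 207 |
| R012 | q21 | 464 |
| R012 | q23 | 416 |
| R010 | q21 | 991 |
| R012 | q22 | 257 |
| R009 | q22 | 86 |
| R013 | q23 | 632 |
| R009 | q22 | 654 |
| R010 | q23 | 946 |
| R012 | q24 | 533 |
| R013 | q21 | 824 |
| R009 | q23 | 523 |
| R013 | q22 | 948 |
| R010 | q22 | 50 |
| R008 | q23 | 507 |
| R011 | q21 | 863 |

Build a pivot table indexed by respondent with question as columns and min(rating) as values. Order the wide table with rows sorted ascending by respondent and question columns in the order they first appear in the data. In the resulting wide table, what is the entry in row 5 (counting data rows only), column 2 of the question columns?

With rows sorted ascending by respondent, row 5 is respondent=R012. question columns in first-appearance order: q24, q23, q22, q21; column 2 is q23.
Long rows with respondent=R012, question=q23: min(69, 416) = 69.

69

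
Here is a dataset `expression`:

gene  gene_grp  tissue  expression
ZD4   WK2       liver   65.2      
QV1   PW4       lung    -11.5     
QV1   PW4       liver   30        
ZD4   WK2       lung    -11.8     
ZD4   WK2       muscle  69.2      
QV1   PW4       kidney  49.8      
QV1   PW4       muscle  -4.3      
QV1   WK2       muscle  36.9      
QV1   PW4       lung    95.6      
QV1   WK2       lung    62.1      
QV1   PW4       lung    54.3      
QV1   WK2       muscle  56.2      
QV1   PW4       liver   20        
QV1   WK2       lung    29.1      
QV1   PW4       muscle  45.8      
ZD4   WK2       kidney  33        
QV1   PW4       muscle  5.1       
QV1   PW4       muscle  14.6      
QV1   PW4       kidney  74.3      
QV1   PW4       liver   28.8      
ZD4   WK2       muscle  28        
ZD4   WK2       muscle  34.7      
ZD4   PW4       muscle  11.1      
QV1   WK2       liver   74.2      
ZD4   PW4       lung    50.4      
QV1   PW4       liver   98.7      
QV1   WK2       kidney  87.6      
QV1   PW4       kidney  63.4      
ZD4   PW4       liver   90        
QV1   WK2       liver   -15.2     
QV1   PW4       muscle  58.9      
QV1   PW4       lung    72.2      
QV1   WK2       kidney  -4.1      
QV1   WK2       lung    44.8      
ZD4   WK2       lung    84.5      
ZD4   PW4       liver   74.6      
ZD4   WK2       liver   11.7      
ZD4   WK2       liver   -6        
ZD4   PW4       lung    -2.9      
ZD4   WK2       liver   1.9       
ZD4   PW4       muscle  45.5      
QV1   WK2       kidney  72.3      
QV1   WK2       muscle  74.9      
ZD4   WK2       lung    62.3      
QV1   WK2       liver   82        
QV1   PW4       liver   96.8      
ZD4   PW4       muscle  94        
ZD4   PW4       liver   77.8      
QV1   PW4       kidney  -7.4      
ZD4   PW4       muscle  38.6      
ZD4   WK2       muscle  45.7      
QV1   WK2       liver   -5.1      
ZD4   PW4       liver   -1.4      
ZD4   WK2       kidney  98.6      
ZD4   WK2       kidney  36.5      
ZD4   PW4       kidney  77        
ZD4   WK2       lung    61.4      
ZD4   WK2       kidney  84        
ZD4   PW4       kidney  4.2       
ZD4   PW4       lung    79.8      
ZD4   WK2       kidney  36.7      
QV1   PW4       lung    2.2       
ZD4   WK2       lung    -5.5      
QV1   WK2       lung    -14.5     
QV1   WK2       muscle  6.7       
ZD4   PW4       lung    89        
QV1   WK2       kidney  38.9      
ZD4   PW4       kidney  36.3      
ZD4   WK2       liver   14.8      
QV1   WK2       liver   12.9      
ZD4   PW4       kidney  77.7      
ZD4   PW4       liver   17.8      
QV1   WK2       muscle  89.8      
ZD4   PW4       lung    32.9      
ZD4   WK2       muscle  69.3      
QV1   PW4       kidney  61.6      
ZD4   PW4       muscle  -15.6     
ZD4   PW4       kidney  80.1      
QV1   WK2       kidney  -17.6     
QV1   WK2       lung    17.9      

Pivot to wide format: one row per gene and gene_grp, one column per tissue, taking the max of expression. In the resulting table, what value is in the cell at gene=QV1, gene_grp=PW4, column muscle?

Rows with gene=QV1, gene_grp=PW4 and tissue=muscle: expression values are -4.3, 45.8, 5.1, 14.6, 58.9.
max(-4.3, 45.8, 5.1, 14.6, 58.9) = 58.9.

58.9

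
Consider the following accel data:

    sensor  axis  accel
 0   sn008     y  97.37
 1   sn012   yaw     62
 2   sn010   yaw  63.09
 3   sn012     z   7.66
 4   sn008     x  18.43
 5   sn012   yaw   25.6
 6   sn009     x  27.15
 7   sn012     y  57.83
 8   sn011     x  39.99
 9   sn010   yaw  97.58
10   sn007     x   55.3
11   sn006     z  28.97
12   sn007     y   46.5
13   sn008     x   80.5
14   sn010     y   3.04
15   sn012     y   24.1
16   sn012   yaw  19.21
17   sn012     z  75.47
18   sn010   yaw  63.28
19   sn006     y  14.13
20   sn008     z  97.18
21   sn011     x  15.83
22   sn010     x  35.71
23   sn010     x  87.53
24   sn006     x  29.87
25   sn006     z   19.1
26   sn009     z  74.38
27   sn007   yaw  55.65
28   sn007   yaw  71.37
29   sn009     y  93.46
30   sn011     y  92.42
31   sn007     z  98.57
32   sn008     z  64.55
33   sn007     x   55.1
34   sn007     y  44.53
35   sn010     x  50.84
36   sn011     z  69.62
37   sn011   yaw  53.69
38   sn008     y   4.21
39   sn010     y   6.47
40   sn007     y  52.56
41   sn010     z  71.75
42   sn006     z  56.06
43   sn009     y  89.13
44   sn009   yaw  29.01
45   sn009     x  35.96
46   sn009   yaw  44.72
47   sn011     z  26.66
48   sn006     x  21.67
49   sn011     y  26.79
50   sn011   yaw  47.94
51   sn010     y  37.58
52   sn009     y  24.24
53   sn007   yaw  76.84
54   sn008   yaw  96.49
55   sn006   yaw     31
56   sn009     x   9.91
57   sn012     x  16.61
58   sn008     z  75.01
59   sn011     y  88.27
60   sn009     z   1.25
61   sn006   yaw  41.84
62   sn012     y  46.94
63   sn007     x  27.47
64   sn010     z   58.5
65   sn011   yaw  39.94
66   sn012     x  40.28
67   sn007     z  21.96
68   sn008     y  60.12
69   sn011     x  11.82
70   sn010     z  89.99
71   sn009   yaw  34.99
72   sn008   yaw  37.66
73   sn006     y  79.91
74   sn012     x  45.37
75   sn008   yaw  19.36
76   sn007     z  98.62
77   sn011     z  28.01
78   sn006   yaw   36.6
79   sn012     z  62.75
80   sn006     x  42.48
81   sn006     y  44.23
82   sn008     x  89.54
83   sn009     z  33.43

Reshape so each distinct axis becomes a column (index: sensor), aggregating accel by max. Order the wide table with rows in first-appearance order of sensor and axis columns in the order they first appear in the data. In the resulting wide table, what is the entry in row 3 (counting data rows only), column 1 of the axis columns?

With rows in first-appearance order of sensor, row 3 is sensor=sn010. axis columns in first-appearance order: y, yaw, z, x; column 1 is y.
Long rows with sensor=sn010, axis=y: max(3.04, 6.47, 37.58) = 37.58.

37.58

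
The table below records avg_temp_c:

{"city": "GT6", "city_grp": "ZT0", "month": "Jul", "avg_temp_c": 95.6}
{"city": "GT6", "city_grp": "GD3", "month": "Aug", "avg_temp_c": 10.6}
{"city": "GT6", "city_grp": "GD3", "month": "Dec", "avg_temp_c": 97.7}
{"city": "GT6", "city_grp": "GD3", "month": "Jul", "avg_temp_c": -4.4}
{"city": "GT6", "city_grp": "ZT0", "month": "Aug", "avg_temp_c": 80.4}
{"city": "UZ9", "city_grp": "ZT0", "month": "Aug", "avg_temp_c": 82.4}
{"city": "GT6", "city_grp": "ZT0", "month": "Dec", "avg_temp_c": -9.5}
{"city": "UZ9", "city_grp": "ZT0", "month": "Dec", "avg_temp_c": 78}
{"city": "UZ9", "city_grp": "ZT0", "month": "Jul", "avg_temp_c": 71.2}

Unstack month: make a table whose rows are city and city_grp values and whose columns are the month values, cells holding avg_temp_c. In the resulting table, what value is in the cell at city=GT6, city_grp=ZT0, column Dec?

Wide layout: rows indexed by city and city_grp, columns are the 3 distinct month values (Jul, Aug, Dec).
Cell (city=GT6, city_grp=ZT0, month=Dec) draws from the long row where city=GT6, city_grp=ZT0 and month=Dec, which has avg_temp_c=-9.5.

-9.5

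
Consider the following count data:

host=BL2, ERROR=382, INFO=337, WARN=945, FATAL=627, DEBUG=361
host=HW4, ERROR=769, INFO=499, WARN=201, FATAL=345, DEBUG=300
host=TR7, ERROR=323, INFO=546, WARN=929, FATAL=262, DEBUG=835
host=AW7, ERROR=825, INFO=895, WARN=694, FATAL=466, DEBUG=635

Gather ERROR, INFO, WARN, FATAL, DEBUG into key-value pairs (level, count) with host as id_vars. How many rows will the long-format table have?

20

4 host values × 5 melted columns = 20 rows.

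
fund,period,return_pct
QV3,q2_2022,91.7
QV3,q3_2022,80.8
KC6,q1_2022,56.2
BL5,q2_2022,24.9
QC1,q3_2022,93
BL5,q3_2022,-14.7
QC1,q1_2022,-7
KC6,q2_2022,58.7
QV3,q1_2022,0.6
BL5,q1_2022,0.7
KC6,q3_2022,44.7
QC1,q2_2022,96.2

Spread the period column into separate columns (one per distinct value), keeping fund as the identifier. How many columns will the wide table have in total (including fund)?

1 column for fund plus 3 distinct period values → 4 columns.

4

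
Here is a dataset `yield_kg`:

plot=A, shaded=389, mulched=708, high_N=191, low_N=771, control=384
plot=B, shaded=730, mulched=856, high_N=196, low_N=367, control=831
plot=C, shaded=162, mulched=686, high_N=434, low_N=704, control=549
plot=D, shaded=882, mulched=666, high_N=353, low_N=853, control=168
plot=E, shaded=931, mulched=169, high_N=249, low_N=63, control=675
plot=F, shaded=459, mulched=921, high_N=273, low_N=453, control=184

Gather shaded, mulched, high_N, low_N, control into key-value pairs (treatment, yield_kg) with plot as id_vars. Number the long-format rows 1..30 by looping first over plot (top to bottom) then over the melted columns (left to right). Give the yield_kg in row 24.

30 rows total (6 × 5). Row 24: index ⌊(24-1)/5⌋ = 4 into plot → E; (24-1) mod 5 = 3 into the melted columns → low_N.
So row 24 is (E, low_N, 63); yield_kg = 63.

63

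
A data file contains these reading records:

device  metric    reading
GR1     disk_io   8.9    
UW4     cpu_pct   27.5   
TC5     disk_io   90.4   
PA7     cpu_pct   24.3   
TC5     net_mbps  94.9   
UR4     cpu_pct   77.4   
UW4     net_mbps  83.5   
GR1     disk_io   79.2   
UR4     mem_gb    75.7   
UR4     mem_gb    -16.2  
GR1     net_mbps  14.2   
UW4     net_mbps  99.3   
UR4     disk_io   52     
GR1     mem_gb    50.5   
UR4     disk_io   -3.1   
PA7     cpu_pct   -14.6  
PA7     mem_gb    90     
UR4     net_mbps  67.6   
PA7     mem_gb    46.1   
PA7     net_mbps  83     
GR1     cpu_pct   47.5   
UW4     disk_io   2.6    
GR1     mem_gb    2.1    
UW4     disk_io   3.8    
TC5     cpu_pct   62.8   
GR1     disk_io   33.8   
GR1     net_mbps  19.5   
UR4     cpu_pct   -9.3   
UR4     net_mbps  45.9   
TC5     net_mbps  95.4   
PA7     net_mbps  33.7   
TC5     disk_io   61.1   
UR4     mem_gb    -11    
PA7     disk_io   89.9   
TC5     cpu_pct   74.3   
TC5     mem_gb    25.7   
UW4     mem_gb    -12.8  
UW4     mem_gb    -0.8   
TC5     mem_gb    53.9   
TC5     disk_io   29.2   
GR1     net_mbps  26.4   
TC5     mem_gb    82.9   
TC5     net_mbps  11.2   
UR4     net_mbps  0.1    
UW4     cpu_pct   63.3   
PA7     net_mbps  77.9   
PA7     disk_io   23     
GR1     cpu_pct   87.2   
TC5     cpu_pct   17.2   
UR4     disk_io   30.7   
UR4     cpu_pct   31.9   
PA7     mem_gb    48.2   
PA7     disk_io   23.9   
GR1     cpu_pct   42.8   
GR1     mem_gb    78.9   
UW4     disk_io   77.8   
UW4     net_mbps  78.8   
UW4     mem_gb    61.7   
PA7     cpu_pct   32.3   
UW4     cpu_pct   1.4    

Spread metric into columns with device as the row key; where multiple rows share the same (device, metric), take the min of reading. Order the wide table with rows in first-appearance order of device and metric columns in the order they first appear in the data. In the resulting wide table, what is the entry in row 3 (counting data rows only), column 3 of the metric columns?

11.2

With rows in first-appearance order of device, row 3 is device=TC5. metric columns in first-appearance order: disk_io, cpu_pct, net_mbps, mem_gb; column 3 is net_mbps.
Long rows with device=TC5, metric=net_mbps: min(94.9, 95.4, 11.2) = 11.2.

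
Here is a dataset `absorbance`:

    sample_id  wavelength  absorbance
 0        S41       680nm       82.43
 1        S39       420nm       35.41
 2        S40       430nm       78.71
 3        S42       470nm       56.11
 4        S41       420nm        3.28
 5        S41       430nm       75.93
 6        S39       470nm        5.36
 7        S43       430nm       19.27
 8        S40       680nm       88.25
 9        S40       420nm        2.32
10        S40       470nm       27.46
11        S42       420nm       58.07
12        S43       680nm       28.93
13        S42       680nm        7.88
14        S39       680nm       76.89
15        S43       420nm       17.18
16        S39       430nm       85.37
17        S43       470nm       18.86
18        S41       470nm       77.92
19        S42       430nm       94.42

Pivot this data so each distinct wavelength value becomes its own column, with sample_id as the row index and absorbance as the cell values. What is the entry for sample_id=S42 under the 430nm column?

94.42

Wide layout: rows indexed by sample_id, columns are the 4 distinct wavelength values (680nm, 420nm, 430nm, 470nm).
Cell (sample_id=S42, wavelength=430nm) draws from the long row where sample_id=S42 and wavelength=430nm, which has absorbance=94.42.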